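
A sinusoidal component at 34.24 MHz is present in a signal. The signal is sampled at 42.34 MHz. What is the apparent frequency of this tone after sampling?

34.24 MHz > fs/2 = 21.17 MHz, folds to fs − 34.24 MHz = 8.1 MHz.

8.1 MHz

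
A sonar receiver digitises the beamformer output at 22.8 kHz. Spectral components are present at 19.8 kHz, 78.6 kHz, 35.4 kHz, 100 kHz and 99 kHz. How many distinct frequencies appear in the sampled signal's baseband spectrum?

fs/2 = 11.4 kHz.
19.8 kHz > fs/2 = 11.4 kHz, folds to fs − 19.8 kHz = 3 kHz.
78.6 kHz mod fs = 10.2 kHz.
10.2 kHz ≤ fs/2 = 11.4 kHz, appears at 10.2 kHz.
35.4 kHz mod fs = 12.6 kHz.
12.6 kHz > fs/2 = 11.4 kHz, folds to fs − 12.6 kHz = 10.2 kHz.
100 kHz mod fs = 8.8 kHz.
8.8 kHz ≤ fs/2 = 11.4 kHz, appears at 8.8 kHz.
99 kHz mod fs = 7.8 kHz.
7.8 kHz ≤ fs/2 = 11.4 kHz, appears at 7.8 kHz.
Distinct values: {3 kHz, 7.8 kHz, 8.8 kHz, 10.2 kHz} → 4.

4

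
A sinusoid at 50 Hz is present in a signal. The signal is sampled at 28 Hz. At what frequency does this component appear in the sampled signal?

50 Hz mod fs = 22 Hz.
22 Hz > fs/2 = 14 Hz, folds to fs − 22 Hz = 6 Hz.

6 Hz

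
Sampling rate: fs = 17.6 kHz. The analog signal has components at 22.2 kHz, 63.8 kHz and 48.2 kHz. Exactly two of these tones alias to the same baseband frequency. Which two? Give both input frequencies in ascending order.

fs/2 = 8.8 kHz.
22.2 kHz mod fs = 4.6 kHz.
4.6 kHz ≤ fs/2 = 8.8 kHz, appears at 4.6 kHz.
63.8 kHz mod fs = 11 kHz.
11 kHz > fs/2 = 8.8 kHz, folds to fs − 11 kHz = 6.6 kHz.
48.2 kHz mod fs = 13 kHz.
13 kHz > fs/2 = 8.8 kHz, folds to fs − 13 kHz = 4.6 kHz.
22.2 kHz and 48.2 kHz both map to 4.6 kHz.

22.2 kHz, 48.2 kHz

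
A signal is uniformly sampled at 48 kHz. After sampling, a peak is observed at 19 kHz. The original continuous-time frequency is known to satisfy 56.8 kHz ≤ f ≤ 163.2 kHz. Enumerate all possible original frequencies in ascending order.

67 kHz, 77 kHz, 115 kHz, 125 kHz, 163 kHz

Frequencies that alias to 19 kHz are k·fs ± 19 kHz for integer k ≥ 0.
k=0: 19 kHz.
k=1: 29 kHz, 67 kHz.
k=2: 77 kHz, 115 kHz.
k=3: 125 kHz, 163 kHz.
k=4: 173 kHz, 211 kHz.
Within [56.8 kHz, 163.2 kHz]: 67 kHz, 77 kHz, 115 kHz, 125 kHz, 163 kHz.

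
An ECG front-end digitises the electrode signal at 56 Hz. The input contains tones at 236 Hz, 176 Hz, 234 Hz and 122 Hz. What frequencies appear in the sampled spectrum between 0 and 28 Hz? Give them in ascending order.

fs/2 = 28 Hz.
236 Hz mod fs = 12 Hz.
12 Hz ≤ fs/2 = 28 Hz, appears at 12 Hz.
176 Hz mod fs = 8 Hz.
8 Hz ≤ fs/2 = 28 Hz, appears at 8 Hz.
234 Hz mod fs = 10 Hz.
10 Hz ≤ fs/2 = 28 Hz, appears at 10 Hz.
122 Hz mod fs = 10 Hz.
10 Hz ≤ fs/2 = 28 Hz, appears at 10 Hz.
Distinct values: {8 Hz, 10 Hz, 12 Hz}.

8 Hz, 10 Hz, 12 Hz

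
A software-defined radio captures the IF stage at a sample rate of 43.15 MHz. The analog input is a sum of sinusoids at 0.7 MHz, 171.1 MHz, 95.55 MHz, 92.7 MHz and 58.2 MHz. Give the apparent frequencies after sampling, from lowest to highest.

fs/2 = 21.575 MHz.
0.7 MHz ≤ fs/2 = 21.575 MHz, passes unchanged.
171.1 MHz mod fs = 41.65 MHz.
41.65 MHz > fs/2 = 21.575 MHz, folds to fs − 41.65 MHz = 1.5 MHz.
95.55 MHz mod fs = 9.25 MHz.
9.25 MHz ≤ fs/2 = 21.575 MHz, appears at 9.25 MHz.
92.7 MHz mod fs = 6.4 MHz.
6.4 MHz ≤ fs/2 = 21.575 MHz, appears at 6.4 MHz.
58.2 MHz mod fs = 15.05 MHz.
15.05 MHz ≤ fs/2 = 21.575 MHz, appears at 15.05 MHz.
Distinct values: {0.7 MHz, 1.5 MHz, 6.4 MHz, 9.25 MHz, 15.05 MHz}.

0.7 MHz, 1.5 MHz, 6.4 MHz, 9.25 MHz, 15.05 MHz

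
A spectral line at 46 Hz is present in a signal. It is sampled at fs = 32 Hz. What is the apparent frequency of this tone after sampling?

46 Hz mod fs = 14 Hz.
14 Hz ≤ fs/2 = 16 Hz, appears at 14 Hz.

14 Hz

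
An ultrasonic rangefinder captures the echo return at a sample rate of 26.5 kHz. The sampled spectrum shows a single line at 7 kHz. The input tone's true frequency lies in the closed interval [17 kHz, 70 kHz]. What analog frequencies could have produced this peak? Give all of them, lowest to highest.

Frequencies that alias to 7 kHz are k·fs ± 7 kHz for integer k ≥ 0.
k=0: 7 kHz.
k=1: 19.5 kHz, 33.5 kHz.
k=2: 46 kHz, 60 kHz.
k=3: 72.5 kHz, 86.5 kHz.
Within [17 kHz, 70 kHz]: 19.5 kHz, 33.5 kHz, 46 kHz, 60 kHz.

19.5 kHz, 33.5 kHz, 46 kHz, 60 kHz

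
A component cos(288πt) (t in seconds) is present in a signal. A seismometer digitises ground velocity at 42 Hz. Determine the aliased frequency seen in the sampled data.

ω = 288π rad/s → f = ω/(2π) = 144 Hz.
144 Hz mod fs = 18 Hz.
18 Hz ≤ fs/2 = 21 Hz, appears at 18 Hz.

18 Hz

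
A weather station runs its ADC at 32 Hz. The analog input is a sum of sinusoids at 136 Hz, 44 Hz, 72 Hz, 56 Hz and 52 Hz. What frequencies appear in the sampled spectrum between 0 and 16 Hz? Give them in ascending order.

8 Hz, 12 Hz

fs/2 = 16 Hz.
136 Hz mod fs = 8 Hz.
8 Hz ≤ fs/2 = 16 Hz, appears at 8 Hz.
44 Hz mod fs = 12 Hz.
12 Hz ≤ fs/2 = 16 Hz, appears at 12 Hz.
72 Hz mod fs = 8 Hz.
8 Hz ≤ fs/2 = 16 Hz, appears at 8 Hz.
56 Hz mod fs = 24 Hz.
24 Hz > fs/2 = 16 Hz, folds to fs − 24 Hz = 8 Hz.
52 Hz mod fs = 20 Hz.
20 Hz > fs/2 = 16 Hz, folds to fs − 20 Hz = 12 Hz.
Distinct values: {8 Hz, 12 Hz}.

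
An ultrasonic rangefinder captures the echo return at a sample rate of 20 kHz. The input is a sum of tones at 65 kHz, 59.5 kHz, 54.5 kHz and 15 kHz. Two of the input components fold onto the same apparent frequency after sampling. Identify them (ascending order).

15 kHz, 65 kHz

fs/2 = 10 kHz.
65 kHz mod fs = 5 kHz.
5 kHz ≤ fs/2 = 10 kHz, appears at 5 kHz.
59.5 kHz mod fs = 19.5 kHz.
19.5 kHz > fs/2 = 10 kHz, folds to fs − 19.5 kHz = 0.5 kHz.
54.5 kHz mod fs = 14.5 kHz.
14.5 kHz > fs/2 = 10 kHz, folds to fs − 14.5 kHz = 5.5 kHz.
15 kHz > fs/2 = 10 kHz, folds to fs − 15 kHz = 5 kHz.
15 kHz and 65 kHz both map to 5 kHz.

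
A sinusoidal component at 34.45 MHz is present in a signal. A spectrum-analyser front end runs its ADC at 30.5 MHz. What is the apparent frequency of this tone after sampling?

34.45 MHz mod fs = 3.95 MHz.
3.95 MHz ≤ fs/2 = 15.25 MHz, appears at 3.95 MHz.

3.95 MHz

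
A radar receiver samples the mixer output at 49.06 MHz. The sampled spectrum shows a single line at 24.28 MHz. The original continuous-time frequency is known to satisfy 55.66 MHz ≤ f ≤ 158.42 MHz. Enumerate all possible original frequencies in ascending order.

Frequencies that alias to 24.28 MHz are k·fs ± 24.28 MHz for integer k ≥ 0.
k=0: 24.28 MHz.
k=1: 24.78 MHz, 73.34 MHz.
k=2: 73.84 MHz, 122.4 MHz.
k=3: 122.9 MHz, 171.46 MHz.
k=4: 171.96 MHz, 220.52 MHz.
Within [55.66 MHz, 158.42 MHz]: 73.34 MHz, 73.84 MHz, 122.4 MHz, 122.9 MHz.

73.34 MHz, 73.84 MHz, 122.4 MHz, 122.9 MHz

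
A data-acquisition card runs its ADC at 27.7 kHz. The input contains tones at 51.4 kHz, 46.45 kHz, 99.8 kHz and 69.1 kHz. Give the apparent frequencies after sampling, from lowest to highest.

4 kHz, 8.95 kHz, 11 kHz, 13.7 kHz

fs/2 = 13.85 kHz.
51.4 kHz mod fs = 23.7 kHz.
23.7 kHz > fs/2 = 13.85 kHz, folds to fs − 23.7 kHz = 4 kHz.
46.45 kHz mod fs = 18.75 kHz.
18.75 kHz > fs/2 = 13.85 kHz, folds to fs − 18.75 kHz = 8.95 kHz.
99.8 kHz mod fs = 16.7 kHz.
16.7 kHz > fs/2 = 13.85 kHz, folds to fs − 16.7 kHz = 11 kHz.
69.1 kHz mod fs = 13.7 kHz.
13.7 kHz ≤ fs/2 = 13.85 kHz, appears at 13.7 kHz.
Distinct values: {4 kHz, 8.95 kHz, 11 kHz, 13.7 kHz}.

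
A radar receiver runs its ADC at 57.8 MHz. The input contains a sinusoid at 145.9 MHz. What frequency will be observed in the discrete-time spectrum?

145.9 MHz mod fs = 30.3 MHz.
30.3 MHz > fs/2 = 28.9 MHz, folds to fs − 30.3 MHz = 27.5 MHz.

27.5 MHz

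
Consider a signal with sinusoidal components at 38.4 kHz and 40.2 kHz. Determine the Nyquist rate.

Highest-frequency component: 40.2 kHz.
Nyquist rate = 2 × 40.2 kHz = 80.4 kHz.

80.4 kHz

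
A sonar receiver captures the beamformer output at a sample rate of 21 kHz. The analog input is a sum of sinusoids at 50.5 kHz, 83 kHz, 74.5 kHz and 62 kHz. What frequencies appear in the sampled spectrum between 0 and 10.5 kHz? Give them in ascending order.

1 kHz, 8.5 kHz, 9.5 kHz

fs/2 = 10.5 kHz.
50.5 kHz mod fs = 8.5 kHz.
8.5 kHz ≤ fs/2 = 10.5 kHz, appears at 8.5 kHz.
83 kHz mod fs = 20 kHz.
20 kHz > fs/2 = 10.5 kHz, folds to fs − 20 kHz = 1 kHz.
74.5 kHz mod fs = 11.5 kHz.
11.5 kHz > fs/2 = 10.5 kHz, folds to fs − 11.5 kHz = 9.5 kHz.
62 kHz mod fs = 20 kHz.
20 kHz > fs/2 = 10.5 kHz, folds to fs − 20 kHz = 1 kHz.
Distinct values: {1 kHz, 8.5 kHz, 9.5 kHz}.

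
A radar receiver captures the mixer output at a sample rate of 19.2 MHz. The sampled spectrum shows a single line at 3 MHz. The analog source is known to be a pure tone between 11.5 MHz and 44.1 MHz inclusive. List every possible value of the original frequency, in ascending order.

16.2 MHz, 22.2 MHz, 35.4 MHz, 41.4 MHz

Frequencies that alias to 3 MHz are k·fs ± 3 MHz for integer k ≥ 0.
k=0: 3 MHz.
k=1: 16.2 MHz, 22.2 MHz.
k=2: 35.4 MHz, 41.4 MHz.
k=3: 54.6 MHz, 60.6 MHz.
Within [11.5 MHz, 44.1 MHz]: 16.2 MHz, 22.2 MHz, 35.4 MHz, 41.4 MHz.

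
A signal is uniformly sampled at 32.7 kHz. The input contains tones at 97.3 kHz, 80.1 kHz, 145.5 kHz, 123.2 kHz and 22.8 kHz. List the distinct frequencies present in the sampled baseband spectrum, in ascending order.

0.8 kHz, 7.6 kHz, 9.9 kHz, 14.7 kHz

fs/2 = 16.35 kHz.
97.3 kHz mod fs = 31.9 kHz.
31.9 kHz > fs/2 = 16.35 kHz, folds to fs − 31.9 kHz = 0.8 kHz.
80.1 kHz mod fs = 14.7 kHz.
14.7 kHz ≤ fs/2 = 16.35 kHz, appears at 14.7 kHz.
145.5 kHz mod fs = 14.7 kHz.
14.7 kHz ≤ fs/2 = 16.35 kHz, appears at 14.7 kHz.
123.2 kHz mod fs = 25.1 kHz.
25.1 kHz > fs/2 = 16.35 kHz, folds to fs − 25.1 kHz = 7.6 kHz.
22.8 kHz > fs/2 = 16.35 kHz, folds to fs − 22.8 kHz = 9.9 kHz.
Distinct values: {0.8 kHz, 7.6 kHz, 9.9 kHz, 14.7 kHz}.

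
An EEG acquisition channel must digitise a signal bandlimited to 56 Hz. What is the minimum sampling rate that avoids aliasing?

112 Hz

Nyquist rate = 2 × 56 Hz = 112 Hz.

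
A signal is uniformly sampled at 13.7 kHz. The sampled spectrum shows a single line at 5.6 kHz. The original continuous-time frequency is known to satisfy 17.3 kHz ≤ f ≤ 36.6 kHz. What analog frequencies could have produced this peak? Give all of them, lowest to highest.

Frequencies that alias to 5.6 kHz are k·fs ± 5.6 kHz for integer k ≥ 0.
k=0: 5.6 kHz.
k=1: 8.1 kHz, 19.3 kHz.
k=2: 21.8 kHz, 33 kHz.
k=3: 35.5 kHz, 46.7 kHz.
k=4: 49.2 kHz, 60.4 kHz.
Within [17.3 kHz, 36.6 kHz]: 19.3 kHz, 21.8 kHz, 33 kHz, 35.5 kHz.

19.3 kHz, 21.8 kHz, 33 kHz, 35.5 kHz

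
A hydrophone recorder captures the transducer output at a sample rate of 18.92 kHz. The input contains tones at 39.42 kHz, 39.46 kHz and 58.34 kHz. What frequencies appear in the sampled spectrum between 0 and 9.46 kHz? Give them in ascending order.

fs/2 = 9.46 kHz.
39.42 kHz mod fs = 1.58 kHz.
1.58 kHz ≤ fs/2 = 9.46 kHz, appears at 1.58 kHz.
39.46 kHz mod fs = 1.62 kHz.
1.62 kHz ≤ fs/2 = 9.46 kHz, appears at 1.62 kHz.
58.34 kHz mod fs = 1.58 kHz.
1.58 kHz ≤ fs/2 = 9.46 kHz, appears at 1.58 kHz.
Distinct values: {1.58 kHz, 1.62 kHz}.

1.58 kHz, 1.62 kHz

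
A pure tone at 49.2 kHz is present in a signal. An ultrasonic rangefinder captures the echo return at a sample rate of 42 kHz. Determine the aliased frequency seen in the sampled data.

7.2 kHz

49.2 kHz mod fs = 7.2 kHz.
7.2 kHz ≤ fs/2 = 21 kHz, appears at 7.2 kHz.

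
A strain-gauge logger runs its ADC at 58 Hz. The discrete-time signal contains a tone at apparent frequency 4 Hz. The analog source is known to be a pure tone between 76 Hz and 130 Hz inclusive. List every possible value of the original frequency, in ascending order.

Frequencies that alias to 4 Hz are k·fs ± 4 Hz for integer k ≥ 0.
k=0: 4 Hz.
k=1: 54 Hz, 62 Hz.
k=2: 112 Hz, 120 Hz.
k=3: 170 Hz, 178 Hz.
Within [76 Hz, 130 Hz]: 112 Hz, 120 Hz.

112 Hz, 120 Hz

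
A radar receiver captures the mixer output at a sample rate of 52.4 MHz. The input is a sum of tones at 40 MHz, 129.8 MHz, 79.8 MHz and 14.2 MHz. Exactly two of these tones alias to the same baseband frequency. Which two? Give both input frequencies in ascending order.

fs/2 = 26.2 MHz.
40 MHz > fs/2 = 26.2 MHz, folds to fs − 40 MHz = 12.4 MHz.
129.8 MHz mod fs = 25 MHz.
25 MHz ≤ fs/2 = 26.2 MHz, appears at 25 MHz.
79.8 MHz mod fs = 27.4 MHz.
27.4 MHz > fs/2 = 26.2 MHz, folds to fs − 27.4 MHz = 25 MHz.
14.2 MHz ≤ fs/2 = 26.2 MHz, passes unchanged.
79.8 MHz and 129.8 MHz both map to 25 MHz.

79.8 MHz, 129.8 MHz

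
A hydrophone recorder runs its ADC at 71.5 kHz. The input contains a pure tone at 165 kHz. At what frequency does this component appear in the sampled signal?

22 kHz

165 kHz mod fs = 22 kHz.
22 kHz ≤ fs/2 = 35.75 kHz, appears at 22 kHz.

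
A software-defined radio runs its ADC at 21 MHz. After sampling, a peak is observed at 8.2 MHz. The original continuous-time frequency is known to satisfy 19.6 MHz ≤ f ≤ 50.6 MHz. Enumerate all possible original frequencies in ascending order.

29.2 MHz, 33.8 MHz, 50.2 MHz

Frequencies that alias to 8.2 MHz are k·fs ± 8.2 MHz for integer k ≥ 0.
k=0: 8.2 MHz.
k=1: 12.8 MHz, 29.2 MHz.
k=2: 33.8 MHz, 50.2 MHz.
k=3: 54.8 MHz, 71.2 MHz.
Within [19.6 MHz, 50.6 MHz]: 29.2 MHz, 33.8 MHz, 50.2 MHz.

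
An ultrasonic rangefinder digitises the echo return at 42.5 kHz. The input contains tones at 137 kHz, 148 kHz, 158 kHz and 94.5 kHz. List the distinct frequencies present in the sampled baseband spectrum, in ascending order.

fs/2 = 21.25 kHz.
137 kHz mod fs = 9.5 kHz.
9.5 kHz ≤ fs/2 = 21.25 kHz, appears at 9.5 kHz.
148 kHz mod fs = 20.5 kHz.
20.5 kHz ≤ fs/2 = 21.25 kHz, appears at 20.5 kHz.
158 kHz mod fs = 30.5 kHz.
30.5 kHz > fs/2 = 21.25 kHz, folds to fs − 30.5 kHz = 12 kHz.
94.5 kHz mod fs = 9.5 kHz.
9.5 kHz ≤ fs/2 = 21.25 kHz, appears at 9.5 kHz.
Distinct values: {9.5 kHz, 12 kHz, 20.5 kHz}.

9.5 kHz, 12 kHz, 20.5 kHz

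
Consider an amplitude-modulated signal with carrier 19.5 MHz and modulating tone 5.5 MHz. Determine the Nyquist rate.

AM sidebands sit at fc ± fm = 14 MHz and 25 MHz.
Highest-frequency component: 25 MHz.
Nyquist rate = 2 × 25 MHz = 50 MHz.

50 MHz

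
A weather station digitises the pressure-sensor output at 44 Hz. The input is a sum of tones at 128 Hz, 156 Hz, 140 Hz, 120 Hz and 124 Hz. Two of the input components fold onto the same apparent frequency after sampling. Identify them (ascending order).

fs/2 = 22 Hz.
128 Hz mod fs = 40 Hz.
40 Hz > fs/2 = 22 Hz, folds to fs − 40 Hz = 4 Hz.
156 Hz mod fs = 24 Hz.
24 Hz > fs/2 = 22 Hz, folds to fs − 24 Hz = 20 Hz.
140 Hz mod fs = 8 Hz.
8 Hz ≤ fs/2 = 22 Hz, appears at 8 Hz.
120 Hz mod fs = 32 Hz.
32 Hz > fs/2 = 22 Hz, folds to fs − 32 Hz = 12 Hz.
124 Hz mod fs = 36 Hz.
36 Hz > fs/2 = 22 Hz, folds to fs − 36 Hz = 8 Hz.
124 Hz and 140 Hz both map to 8 Hz.

124 Hz, 140 Hz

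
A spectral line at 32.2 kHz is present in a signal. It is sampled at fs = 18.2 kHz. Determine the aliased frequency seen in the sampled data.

4.2 kHz

32.2 kHz mod fs = 14 kHz.
14 kHz > fs/2 = 9.1 kHz, folds to fs − 14 kHz = 4.2 kHz.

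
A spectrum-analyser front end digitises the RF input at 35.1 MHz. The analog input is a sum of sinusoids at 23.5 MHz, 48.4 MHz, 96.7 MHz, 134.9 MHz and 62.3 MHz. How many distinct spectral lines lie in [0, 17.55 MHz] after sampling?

5

fs/2 = 17.55 MHz.
23.5 MHz > fs/2 = 17.55 MHz, folds to fs − 23.5 MHz = 11.6 MHz.
48.4 MHz mod fs = 13.3 MHz.
13.3 MHz ≤ fs/2 = 17.55 MHz, appears at 13.3 MHz.
96.7 MHz mod fs = 26.5 MHz.
26.5 MHz > fs/2 = 17.55 MHz, folds to fs − 26.5 MHz = 8.6 MHz.
134.9 MHz mod fs = 29.6 MHz.
29.6 MHz > fs/2 = 17.55 MHz, folds to fs − 29.6 MHz = 5.5 MHz.
62.3 MHz mod fs = 27.2 MHz.
27.2 MHz > fs/2 = 17.55 MHz, folds to fs − 27.2 MHz = 7.9 MHz.
Distinct values: {5.5 MHz, 7.9 MHz, 8.6 MHz, 11.6 MHz, 13.3 MHz} → 5.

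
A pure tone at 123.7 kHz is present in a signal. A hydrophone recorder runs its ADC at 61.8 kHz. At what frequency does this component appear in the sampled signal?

0.1 kHz

123.7 kHz mod fs = 0.1 kHz.
0.1 kHz ≤ fs/2 = 30.9 kHz, appears at 0.1 kHz.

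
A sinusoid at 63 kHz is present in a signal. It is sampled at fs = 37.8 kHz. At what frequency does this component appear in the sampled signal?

63 kHz mod fs = 25.2 kHz.
25.2 kHz > fs/2 = 18.9 kHz, folds to fs − 25.2 kHz = 12.6 kHz.

12.6 kHz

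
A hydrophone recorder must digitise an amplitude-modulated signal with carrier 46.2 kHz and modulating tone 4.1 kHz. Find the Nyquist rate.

AM sidebands sit at fc ± fm = 42.1 kHz and 50.3 kHz.
Highest-frequency component: 50.3 kHz.
Nyquist rate = 2 × 50.3 kHz = 100.6 kHz.

100.6 kHz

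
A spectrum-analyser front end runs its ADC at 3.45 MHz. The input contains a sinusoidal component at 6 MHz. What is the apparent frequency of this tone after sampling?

0.9 MHz

6 MHz mod fs = 2.55 MHz.
2.55 MHz > fs/2 = 1.725 MHz, folds to fs − 2.55 MHz = 0.9 MHz.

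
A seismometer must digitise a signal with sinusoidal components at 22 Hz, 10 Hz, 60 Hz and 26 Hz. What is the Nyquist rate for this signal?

120 Hz

Highest-frequency component: 60 Hz.
Nyquist rate = 2 × 60 Hz = 120 Hz.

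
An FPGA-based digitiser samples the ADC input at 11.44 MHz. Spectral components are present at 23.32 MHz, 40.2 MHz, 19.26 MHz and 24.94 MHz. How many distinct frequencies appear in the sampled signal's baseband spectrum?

fs/2 = 5.72 MHz.
23.32 MHz mod fs = 0.44 MHz.
0.44 MHz ≤ fs/2 = 5.72 MHz, appears at 0.44 MHz.
40.2 MHz mod fs = 5.88 MHz.
5.88 MHz > fs/2 = 5.72 MHz, folds to fs − 5.88 MHz = 5.56 MHz.
19.26 MHz mod fs = 7.82 MHz.
7.82 MHz > fs/2 = 5.72 MHz, folds to fs − 7.82 MHz = 3.62 MHz.
24.94 MHz mod fs = 2.06 MHz.
2.06 MHz ≤ fs/2 = 5.72 MHz, appears at 2.06 MHz.
Distinct values: {0.44 MHz, 2.06 MHz, 3.62 MHz, 5.56 MHz} → 4.

4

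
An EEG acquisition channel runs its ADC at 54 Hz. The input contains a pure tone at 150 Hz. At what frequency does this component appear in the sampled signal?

150 Hz mod fs = 42 Hz.
42 Hz > fs/2 = 27 Hz, folds to fs − 42 Hz = 12 Hz.

12 Hz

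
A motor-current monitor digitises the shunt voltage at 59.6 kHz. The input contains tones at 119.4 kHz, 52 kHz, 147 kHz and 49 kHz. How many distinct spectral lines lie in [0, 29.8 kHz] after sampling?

4

fs/2 = 29.8 kHz.
119.4 kHz mod fs = 0.2 kHz.
0.2 kHz ≤ fs/2 = 29.8 kHz, appears at 0.2 kHz.
52 kHz > fs/2 = 29.8 kHz, folds to fs − 52 kHz = 7.6 kHz.
147 kHz mod fs = 27.8 kHz.
27.8 kHz ≤ fs/2 = 29.8 kHz, appears at 27.8 kHz.
49 kHz > fs/2 = 29.8 kHz, folds to fs − 49 kHz = 10.6 kHz.
Distinct values: {0.2 kHz, 7.6 kHz, 10.6 kHz, 27.8 kHz} → 4.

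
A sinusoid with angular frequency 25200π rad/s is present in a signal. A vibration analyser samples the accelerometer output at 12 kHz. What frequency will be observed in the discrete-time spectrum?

0.6 kHz

ω = 25200π rad/s → f = ω/(2π) = 12600 Hz = 12.6 kHz.
12.6 kHz mod fs = 0.6 kHz.
0.6 kHz ≤ fs/2 = 6 kHz, appears at 0.6 kHz.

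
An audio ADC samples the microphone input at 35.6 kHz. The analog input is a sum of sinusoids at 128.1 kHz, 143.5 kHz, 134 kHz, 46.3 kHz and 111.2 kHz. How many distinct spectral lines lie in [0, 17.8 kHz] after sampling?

fs/2 = 17.8 kHz.
128.1 kHz mod fs = 21.3 kHz.
21.3 kHz > fs/2 = 17.8 kHz, folds to fs − 21.3 kHz = 14.3 kHz.
143.5 kHz mod fs = 1.1 kHz.
1.1 kHz ≤ fs/2 = 17.8 kHz, appears at 1.1 kHz.
134 kHz mod fs = 27.2 kHz.
27.2 kHz > fs/2 = 17.8 kHz, folds to fs − 27.2 kHz = 8.4 kHz.
46.3 kHz mod fs = 10.7 kHz.
10.7 kHz ≤ fs/2 = 17.8 kHz, appears at 10.7 kHz.
111.2 kHz mod fs = 4.4 kHz.
4.4 kHz ≤ fs/2 = 17.8 kHz, appears at 4.4 kHz.
Distinct values: {1.1 kHz, 4.4 kHz, 8.4 kHz, 10.7 kHz, 14.3 kHz} → 5.

5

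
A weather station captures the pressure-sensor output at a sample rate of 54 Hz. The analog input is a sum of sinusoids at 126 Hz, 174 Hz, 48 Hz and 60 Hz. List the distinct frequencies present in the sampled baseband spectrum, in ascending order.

fs/2 = 27 Hz.
126 Hz mod fs = 18 Hz.
18 Hz ≤ fs/2 = 27 Hz, appears at 18 Hz.
174 Hz mod fs = 12 Hz.
12 Hz ≤ fs/2 = 27 Hz, appears at 12 Hz.
48 Hz > fs/2 = 27 Hz, folds to fs − 48 Hz = 6 Hz.
60 Hz mod fs = 6 Hz.
6 Hz ≤ fs/2 = 27 Hz, appears at 6 Hz.
Distinct values: {6 Hz, 12 Hz, 18 Hz}.

6 Hz, 12 Hz, 18 Hz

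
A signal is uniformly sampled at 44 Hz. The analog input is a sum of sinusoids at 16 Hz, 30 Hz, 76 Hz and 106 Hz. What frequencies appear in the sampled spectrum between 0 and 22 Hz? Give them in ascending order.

12 Hz, 14 Hz, 16 Hz, 18 Hz

fs/2 = 22 Hz.
16 Hz ≤ fs/2 = 22 Hz, passes unchanged.
30 Hz > fs/2 = 22 Hz, folds to fs − 30 Hz = 14 Hz.
76 Hz mod fs = 32 Hz.
32 Hz > fs/2 = 22 Hz, folds to fs − 32 Hz = 12 Hz.
106 Hz mod fs = 18 Hz.
18 Hz ≤ fs/2 = 22 Hz, appears at 18 Hz.
Distinct values: {12 Hz, 14 Hz, 16 Hz, 18 Hz}.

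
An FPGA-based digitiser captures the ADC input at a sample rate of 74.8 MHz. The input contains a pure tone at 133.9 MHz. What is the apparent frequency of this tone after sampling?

133.9 MHz mod fs = 59.1 MHz.
59.1 MHz > fs/2 = 37.4 MHz, folds to fs − 59.1 MHz = 15.7 MHz.

15.7 MHz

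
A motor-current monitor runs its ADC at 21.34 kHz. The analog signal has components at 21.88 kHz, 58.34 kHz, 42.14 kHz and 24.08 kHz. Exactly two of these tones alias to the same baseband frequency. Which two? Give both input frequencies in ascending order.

fs/2 = 10.67 kHz.
21.88 kHz mod fs = 0.54 kHz.
0.54 kHz ≤ fs/2 = 10.67 kHz, appears at 0.54 kHz.
58.34 kHz mod fs = 15.66 kHz.
15.66 kHz > fs/2 = 10.67 kHz, folds to fs − 15.66 kHz = 5.68 kHz.
42.14 kHz mod fs = 20.8 kHz.
20.8 kHz > fs/2 = 10.67 kHz, folds to fs − 20.8 kHz = 0.54 kHz.
24.08 kHz mod fs = 2.74 kHz.
2.74 kHz ≤ fs/2 = 10.67 kHz, appears at 2.74 kHz.
21.88 kHz and 42.14 kHz both map to 0.54 kHz.

21.88 kHz, 42.14 kHz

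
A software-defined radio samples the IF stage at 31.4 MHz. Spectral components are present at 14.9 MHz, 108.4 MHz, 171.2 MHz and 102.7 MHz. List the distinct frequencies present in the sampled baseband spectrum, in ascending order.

fs/2 = 15.7 MHz.
14.9 MHz ≤ fs/2 = 15.7 MHz, passes unchanged.
108.4 MHz mod fs = 14.2 MHz.
14.2 MHz ≤ fs/2 = 15.7 MHz, appears at 14.2 MHz.
171.2 MHz mod fs = 14.2 MHz.
14.2 MHz ≤ fs/2 = 15.7 MHz, appears at 14.2 MHz.
102.7 MHz mod fs = 8.5 MHz.
8.5 MHz ≤ fs/2 = 15.7 MHz, appears at 8.5 MHz.
Distinct values: {8.5 MHz, 14.2 MHz, 14.9 MHz}.

8.5 MHz, 14.2 MHz, 14.9 MHz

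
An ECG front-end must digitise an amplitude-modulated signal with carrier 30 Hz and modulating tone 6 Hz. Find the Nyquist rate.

AM sidebands sit at fc ± fm = 24 Hz and 36 Hz.
Highest-frequency component: 36 Hz.
Nyquist rate = 2 × 36 Hz = 72 Hz.

72 Hz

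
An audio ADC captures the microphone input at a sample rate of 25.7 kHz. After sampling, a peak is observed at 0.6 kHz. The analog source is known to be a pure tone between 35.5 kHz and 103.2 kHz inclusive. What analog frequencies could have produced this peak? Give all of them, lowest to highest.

Frequencies that alias to 0.6 kHz are k·fs ± 0.6 kHz for integer k ≥ 0.
k=0: 0.6 kHz.
k=1: 25.1 kHz, 26.3 kHz.
k=2: 50.8 kHz, 52 kHz.
k=3: 76.5 kHz, 77.7 kHz.
k=4: 102.2 kHz, 103.4 kHz.
k=5: 127.9 kHz, 129.1 kHz.
Within [35.5 kHz, 103.2 kHz]: 50.8 kHz, 52 kHz, 76.5 kHz, 77.7 kHz, 102.2 kHz.

50.8 kHz, 52 kHz, 76.5 kHz, 77.7 kHz, 102.2 kHz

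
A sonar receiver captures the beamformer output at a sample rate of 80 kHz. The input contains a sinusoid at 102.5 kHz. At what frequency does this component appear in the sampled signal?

102.5 kHz mod fs = 22.5 kHz.
22.5 kHz ≤ fs/2 = 40 kHz, appears at 22.5 kHz.

22.5 kHz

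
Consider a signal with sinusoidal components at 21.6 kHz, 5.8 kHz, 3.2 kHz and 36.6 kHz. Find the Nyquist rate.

73.2 kHz

Highest-frequency component: 36.6 kHz.
Nyquist rate = 2 × 36.6 kHz = 73.2 kHz.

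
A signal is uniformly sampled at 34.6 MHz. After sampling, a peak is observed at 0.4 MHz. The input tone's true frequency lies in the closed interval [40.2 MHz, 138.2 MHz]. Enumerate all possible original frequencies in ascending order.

Frequencies that alias to 0.4 MHz are k·fs ± 0.4 MHz for integer k ≥ 0.
k=0: 0.4 MHz.
k=1: 34.2 MHz, 35 MHz.
k=2: 68.8 MHz, 69.6 MHz.
k=3: 103.4 MHz, 104.2 MHz.
k=4: 138 MHz, 138.8 MHz.
k=5: 172.6 MHz, 173.4 MHz.
Within [40.2 MHz, 138.2 MHz]: 68.8 MHz, 69.6 MHz, 103.4 MHz, 104.2 MHz, 138 MHz.

68.8 MHz, 69.6 MHz, 103.4 MHz, 104.2 MHz, 138 MHz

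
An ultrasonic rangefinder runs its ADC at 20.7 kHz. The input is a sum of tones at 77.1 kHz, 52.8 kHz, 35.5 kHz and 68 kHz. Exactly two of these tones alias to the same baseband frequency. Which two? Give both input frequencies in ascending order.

fs/2 = 10.35 kHz.
77.1 kHz mod fs = 15 kHz.
15 kHz > fs/2 = 10.35 kHz, folds to fs − 15 kHz = 5.7 kHz.
52.8 kHz mod fs = 11.4 kHz.
11.4 kHz > fs/2 = 10.35 kHz, folds to fs − 11.4 kHz = 9.3 kHz.
35.5 kHz mod fs = 14.8 kHz.
14.8 kHz > fs/2 = 10.35 kHz, folds to fs − 14.8 kHz = 5.9 kHz.
68 kHz mod fs = 5.9 kHz.
5.9 kHz ≤ fs/2 = 10.35 kHz, appears at 5.9 kHz.
35.5 kHz and 68 kHz both map to 5.9 kHz.

35.5 kHz, 68 kHz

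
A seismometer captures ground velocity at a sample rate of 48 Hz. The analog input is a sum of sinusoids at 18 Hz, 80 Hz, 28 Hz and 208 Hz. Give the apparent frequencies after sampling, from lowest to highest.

16 Hz, 18 Hz, 20 Hz

fs/2 = 24 Hz.
18 Hz ≤ fs/2 = 24 Hz, passes unchanged.
80 Hz mod fs = 32 Hz.
32 Hz > fs/2 = 24 Hz, folds to fs − 32 Hz = 16 Hz.
28 Hz > fs/2 = 24 Hz, folds to fs − 28 Hz = 20 Hz.
208 Hz mod fs = 16 Hz.
16 Hz ≤ fs/2 = 24 Hz, appears at 16 Hz.
Distinct values: {16 Hz, 18 Hz, 20 Hz}.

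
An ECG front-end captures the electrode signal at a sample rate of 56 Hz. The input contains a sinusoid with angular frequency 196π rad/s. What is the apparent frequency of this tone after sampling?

14 Hz

ω = 196π rad/s → f = ω/(2π) = 98 Hz.
98 Hz mod fs = 42 Hz.
42 Hz > fs/2 = 28 Hz, folds to fs − 42 Hz = 14 Hz.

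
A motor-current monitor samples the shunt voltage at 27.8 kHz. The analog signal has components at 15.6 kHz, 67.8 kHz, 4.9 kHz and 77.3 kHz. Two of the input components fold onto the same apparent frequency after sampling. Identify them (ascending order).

fs/2 = 13.9 kHz.
15.6 kHz > fs/2 = 13.9 kHz, folds to fs − 15.6 kHz = 12.2 kHz.
67.8 kHz mod fs = 12.2 kHz.
12.2 kHz ≤ fs/2 = 13.9 kHz, appears at 12.2 kHz.
4.9 kHz ≤ fs/2 = 13.9 kHz, passes unchanged.
77.3 kHz mod fs = 21.7 kHz.
21.7 kHz > fs/2 = 13.9 kHz, folds to fs − 21.7 kHz = 6.1 kHz.
15.6 kHz and 67.8 kHz both map to 12.2 kHz.

15.6 kHz, 67.8 kHz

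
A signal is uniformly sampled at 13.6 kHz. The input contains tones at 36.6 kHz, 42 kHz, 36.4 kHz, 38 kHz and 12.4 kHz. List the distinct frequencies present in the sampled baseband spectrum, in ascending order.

1.2 kHz, 2.8 kHz, 4.2 kHz, 4.4 kHz

fs/2 = 6.8 kHz.
36.6 kHz mod fs = 9.4 kHz.
9.4 kHz > fs/2 = 6.8 kHz, folds to fs − 9.4 kHz = 4.2 kHz.
42 kHz mod fs = 1.2 kHz.
1.2 kHz ≤ fs/2 = 6.8 kHz, appears at 1.2 kHz.
36.4 kHz mod fs = 9.2 kHz.
9.2 kHz > fs/2 = 6.8 kHz, folds to fs − 9.2 kHz = 4.4 kHz.
38 kHz mod fs = 10.8 kHz.
10.8 kHz > fs/2 = 6.8 kHz, folds to fs − 10.8 kHz = 2.8 kHz.
12.4 kHz > fs/2 = 6.8 kHz, folds to fs − 12.4 kHz = 1.2 kHz.
Distinct values: {1.2 kHz, 2.8 kHz, 4.2 kHz, 4.4 kHz}.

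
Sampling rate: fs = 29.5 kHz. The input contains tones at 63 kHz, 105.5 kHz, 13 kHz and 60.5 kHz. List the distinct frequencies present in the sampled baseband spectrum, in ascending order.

1.5 kHz, 4 kHz, 12.5 kHz, 13 kHz

fs/2 = 14.75 kHz.
63 kHz mod fs = 4 kHz.
4 kHz ≤ fs/2 = 14.75 kHz, appears at 4 kHz.
105.5 kHz mod fs = 17 kHz.
17 kHz > fs/2 = 14.75 kHz, folds to fs − 17 kHz = 12.5 kHz.
13 kHz ≤ fs/2 = 14.75 kHz, passes unchanged.
60.5 kHz mod fs = 1.5 kHz.
1.5 kHz ≤ fs/2 = 14.75 kHz, appears at 1.5 kHz.
Distinct values: {1.5 kHz, 4 kHz, 12.5 kHz, 13 kHz}.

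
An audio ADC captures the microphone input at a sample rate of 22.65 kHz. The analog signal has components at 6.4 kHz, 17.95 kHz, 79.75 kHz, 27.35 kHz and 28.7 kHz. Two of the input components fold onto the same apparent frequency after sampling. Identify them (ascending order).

fs/2 = 11.325 kHz.
6.4 kHz ≤ fs/2 = 11.325 kHz, passes unchanged.
17.95 kHz > fs/2 = 11.325 kHz, folds to fs − 17.95 kHz = 4.7 kHz.
79.75 kHz mod fs = 11.8 kHz.
11.8 kHz > fs/2 = 11.325 kHz, folds to fs − 11.8 kHz = 10.85 kHz.
27.35 kHz mod fs = 4.7 kHz.
4.7 kHz ≤ fs/2 = 11.325 kHz, appears at 4.7 kHz.
28.7 kHz mod fs = 6.05 kHz.
6.05 kHz ≤ fs/2 = 11.325 kHz, appears at 6.05 kHz.
17.95 kHz and 27.35 kHz both map to 4.7 kHz.

17.95 kHz, 27.35 kHz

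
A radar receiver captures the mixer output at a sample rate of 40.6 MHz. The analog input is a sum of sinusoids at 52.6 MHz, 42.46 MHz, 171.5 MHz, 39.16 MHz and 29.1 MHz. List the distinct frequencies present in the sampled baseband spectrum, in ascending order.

1.44 MHz, 1.86 MHz, 9.1 MHz, 11.5 MHz, 12 MHz

fs/2 = 20.3 MHz.
52.6 MHz mod fs = 12 MHz.
12 MHz ≤ fs/2 = 20.3 MHz, appears at 12 MHz.
42.46 MHz mod fs = 1.86 MHz.
1.86 MHz ≤ fs/2 = 20.3 MHz, appears at 1.86 MHz.
171.5 MHz mod fs = 9.1 MHz.
9.1 MHz ≤ fs/2 = 20.3 MHz, appears at 9.1 MHz.
39.16 MHz > fs/2 = 20.3 MHz, folds to fs − 39.16 MHz = 1.44 MHz.
29.1 MHz > fs/2 = 20.3 MHz, folds to fs − 29.1 MHz = 11.5 MHz.
Distinct values: {1.44 MHz, 1.86 MHz, 9.1 MHz, 11.5 MHz, 12 MHz}.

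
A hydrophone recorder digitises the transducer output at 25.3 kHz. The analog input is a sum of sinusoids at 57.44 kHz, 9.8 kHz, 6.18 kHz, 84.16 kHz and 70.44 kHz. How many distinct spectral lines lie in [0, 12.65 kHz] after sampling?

fs/2 = 12.65 kHz.
57.44 kHz mod fs = 6.84 kHz.
6.84 kHz ≤ fs/2 = 12.65 kHz, appears at 6.84 kHz.
9.8 kHz ≤ fs/2 = 12.65 kHz, passes unchanged.
6.18 kHz ≤ fs/2 = 12.65 kHz, passes unchanged.
84.16 kHz mod fs = 8.26 kHz.
8.26 kHz ≤ fs/2 = 12.65 kHz, appears at 8.26 kHz.
70.44 kHz mod fs = 19.84 kHz.
19.84 kHz > fs/2 = 12.65 kHz, folds to fs − 19.84 kHz = 5.46 kHz.
Distinct values: {5.46 kHz, 6.18 kHz, 6.84 kHz, 8.26 kHz, 9.8 kHz} → 5.

5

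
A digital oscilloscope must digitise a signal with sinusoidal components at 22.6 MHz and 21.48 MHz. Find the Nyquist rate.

45.2 MHz

Highest-frequency component: 22.6 MHz.
Nyquist rate = 2 × 22.6 MHz = 45.2 MHz.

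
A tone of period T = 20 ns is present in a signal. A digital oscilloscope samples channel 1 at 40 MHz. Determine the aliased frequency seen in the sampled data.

10 MHz

T = 20 ns → f = 1/T = 50 MHz.
50 MHz mod fs = 10 MHz.
10 MHz ≤ fs/2 = 20 MHz, appears at 10 MHz.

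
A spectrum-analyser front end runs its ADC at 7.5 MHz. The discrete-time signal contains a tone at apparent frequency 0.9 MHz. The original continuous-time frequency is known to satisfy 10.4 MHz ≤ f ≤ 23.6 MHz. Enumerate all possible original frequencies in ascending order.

Frequencies that alias to 0.9 MHz are k·fs ± 0.9 MHz for integer k ≥ 0.
k=0: 0.9 MHz.
k=1: 6.6 MHz, 8.4 MHz.
k=2: 14.1 MHz, 15.9 MHz.
k=3: 21.6 MHz, 23.4 MHz.
k=4: 29.1 MHz, 30.9 MHz.
Within [10.4 MHz, 23.6 MHz]: 14.1 MHz, 15.9 MHz, 21.6 MHz, 23.4 MHz.

14.1 MHz, 15.9 MHz, 21.6 MHz, 23.4 MHz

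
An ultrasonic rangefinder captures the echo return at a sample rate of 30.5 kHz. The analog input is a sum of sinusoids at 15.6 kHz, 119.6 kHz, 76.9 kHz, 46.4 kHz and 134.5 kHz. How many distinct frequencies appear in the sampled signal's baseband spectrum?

4

fs/2 = 15.25 kHz.
15.6 kHz > fs/2 = 15.25 kHz, folds to fs − 15.6 kHz = 14.9 kHz.
119.6 kHz mod fs = 28.1 kHz.
28.1 kHz > fs/2 = 15.25 kHz, folds to fs − 28.1 kHz = 2.4 kHz.
76.9 kHz mod fs = 15.9 kHz.
15.9 kHz > fs/2 = 15.25 kHz, folds to fs − 15.9 kHz = 14.6 kHz.
46.4 kHz mod fs = 15.9 kHz.
15.9 kHz > fs/2 = 15.25 kHz, folds to fs − 15.9 kHz = 14.6 kHz.
134.5 kHz mod fs = 12.5 kHz.
12.5 kHz ≤ fs/2 = 15.25 kHz, appears at 12.5 kHz.
Distinct values: {2.4 kHz, 12.5 kHz, 14.6 kHz, 14.9 kHz} → 4.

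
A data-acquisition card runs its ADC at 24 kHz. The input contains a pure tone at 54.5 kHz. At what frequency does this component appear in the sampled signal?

6.5 kHz

54.5 kHz mod fs = 6.5 kHz.
6.5 kHz ≤ fs/2 = 12 kHz, appears at 6.5 kHz.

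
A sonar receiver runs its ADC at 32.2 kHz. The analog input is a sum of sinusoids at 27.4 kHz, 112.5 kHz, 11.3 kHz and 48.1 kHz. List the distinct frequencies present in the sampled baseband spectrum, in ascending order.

4.8 kHz, 11.3 kHz, 15.9 kHz

fs/2 = 16.1 kHz.
27.4 kHz > fs/2 = 16.1 kHz, folds to fs − 27.4 kHz = 4.8 kHz.
112.5 kHz mod fs = 15.9 kHz.
15.9 kHz ≤ fs/2 = 16.1 kHz, appears at 15.9 kHz.
11.3 kHz ≤ fs/2 = 16.1 kHz, passes unchanged.
48.1 kHz mod fs = 15.9 kHz.
15.9 kHz ≤ fs/2 = 16.1 kHz, appears at 15.9 kHz.
Distinct values: {4.8 kHz, 11.3 kHz, 15.9 kHz}.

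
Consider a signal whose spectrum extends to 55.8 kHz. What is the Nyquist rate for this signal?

Nyquist rate = 2 × 55.8 kHz = 111.6 kHz.

111.6 kHz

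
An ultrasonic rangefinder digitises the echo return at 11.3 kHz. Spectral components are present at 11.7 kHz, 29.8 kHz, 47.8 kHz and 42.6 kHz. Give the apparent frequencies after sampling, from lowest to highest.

fs/2 = 5.65 kHz.
11.7 kHz mod fs = 0.4 kHz.
0.4 kHz ≤ fs/2 = 5.65 kHz, appears at 0.4 kHz.
29.8 kHz mod fs = 7.2 kHz.
7.2 kHz > fs/2 = 5.65 kHz, folds to fs − 7.2 kHz = 4.1 kHz.
47.8 kHz mod fs = 2.6 kHz.
2.6 kHz ≤ fs/2 = 5.65 kHz, appears at 2.6 kHz.
42.6 kHz mod fs = 8.7 kHz.
8.7 kHz > fs/2 = 5.65 kHz, folds to fs − 8.7 kHz = 2.6 kHz.
Distinct values: {0.4 kHz, 2.6 kHz, 4.1 kHz}.

0.4 kHz, 2.6 kHz, 4.1 kHz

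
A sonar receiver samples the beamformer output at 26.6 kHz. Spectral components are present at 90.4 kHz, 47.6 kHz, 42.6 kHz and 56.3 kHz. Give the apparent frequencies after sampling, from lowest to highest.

3.1 kHz, 5.6 kHz, 10.6 kHz

fs/2 = 13.3 kHz.
90.4 kHz mod fs = 10.6 kHz.
10.6 kHz ≤ fs/2 = 13.3 kHz, appears at 10.6 kHz.
47.6 kHz mod fs = 21 kHz.
21 kHz > fs/2 = 13.3 kHz, folds to fs − 21 kHz = 5.6 kHz.
42.6 kHz mod fs = 16 kHz.
16 kHz > fs/2 = 13.3 kHz, folds to fs − 16 kHz = 10.6 kHz.
56.3 kHz mod fs = 3.1 kHz.
3.1 kHz ≤ fs/2 = 13.3 kHz, appears at 3.1 kHz.
Distinct values: {3.1 kHz, 5.6 kHz, 10.6 kHz}.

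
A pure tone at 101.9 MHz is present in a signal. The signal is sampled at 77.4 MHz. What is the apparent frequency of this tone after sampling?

101.9 MHz mod fs = 24.5 MHz.
24.5 MHz ≤ fs/2 = 38.7 MHz, appears at 24.5 MHz.

24.5 MHz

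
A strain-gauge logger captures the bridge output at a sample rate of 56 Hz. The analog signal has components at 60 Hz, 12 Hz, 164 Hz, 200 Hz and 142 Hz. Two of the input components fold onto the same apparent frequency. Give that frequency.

fs/2 = 28 Hz.
60 Hz mod fs = 4 Hz.
4 Hz ≤ fs/2 = 28 Hz, appears at 4 Hz.
12 Hz ≤ fs/2 = 28 Hz, passes unchanged.
164 Hz mod fs = 52 Hz.
52 Hz > fs/2 = 28 Hz, folds to fs − 52 Hz = 4 Hz.
200 Hz mod fs = 32 Hz.
32 Hz > fs/2 = 28 Hz, folds to fs − 32 Hz = 24 Hz.
142 Hz mod fs = 30 Hz.
30 Hz > fs/2 = 28 Hz, folds to fs − 30 Hz = 26 Hz.
60 Hz and 164 Hz both map to 4 Hz.

4 Hz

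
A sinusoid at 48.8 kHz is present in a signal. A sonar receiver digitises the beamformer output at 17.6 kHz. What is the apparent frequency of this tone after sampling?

48.8 kHz mod fs = 13.6 kHz.
13.6 kHz > fs/2 = 8.8 kHz, folds to fs − 13.6 kHz = 4 kHz.

4 kHz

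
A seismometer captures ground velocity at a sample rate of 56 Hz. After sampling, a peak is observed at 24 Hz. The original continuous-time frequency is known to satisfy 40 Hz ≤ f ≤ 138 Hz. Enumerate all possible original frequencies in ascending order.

Frequencies that alias to 24 Hz are k·fs ± 24 Hz for integer k ≥ 0.
k=0: 24 Hz.
k=1: 32 Hz, 80 Hz.
k=2: 88 Hz, 136 Hz.
k=3: 144 Hz, 192 Hz.
Within [40 Hz, 138 Hz]: 80 Hz, 88 Hz, 136 Hz.

80 Hz, 88 Hz, 136 Hz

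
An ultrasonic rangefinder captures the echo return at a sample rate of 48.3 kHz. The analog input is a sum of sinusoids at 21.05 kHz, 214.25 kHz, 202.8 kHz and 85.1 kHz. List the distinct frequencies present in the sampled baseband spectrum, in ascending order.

9.6 kHz, 11.5 kHz, 21.05 kHz

fs/2 = 24.15 kHz.
21.05 kHz ≤ fs/2 = 24.15 kHz, passes unchanged.
214.25 kHz mod fs = 21.05 kHz.
21.05 kHz ≤ fs/2 = 24.15 kHz, appears at 21.05 kHz.
202.8 kHz mod fs = 9.6 kHz.
9.6 kHz ≤ fs/2 = 24.15 kHz, appears at 9.6 kHz.
85.1 kHz mod fs = 36.8 kHz.
36.8 kHz > fs/2 = 24.15 kHz, folds to fs − 36.8 kHz = 11.5 kHz.
Distinct values: {9.6 kHz, 11.5 kHz, 21.05 kHz}.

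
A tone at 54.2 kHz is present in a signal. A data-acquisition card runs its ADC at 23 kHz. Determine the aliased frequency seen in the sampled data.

54.2 kHz mod fs = 8.2 kHz.
8.2 kHz ≤ fs/2 = 11.5 kHz, appears at 8.2 kHz.

8.2 kHz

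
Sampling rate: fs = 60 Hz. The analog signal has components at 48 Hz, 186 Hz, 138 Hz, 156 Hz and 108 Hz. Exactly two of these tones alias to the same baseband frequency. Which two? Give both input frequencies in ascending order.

fs/2 = 30 Hz.
48 Hz > fs/2 = 30 Hz, folds to fs − 48 Hz = 12 Hz.
186 Hz mod fs = 6 Hz.
6 Hz ≤ fs/2 = 30 Hz, appears at 6 Hz.
138 Hz mod fs = 18 Hz.
18 Hz ≤ fs/2 = 30 Hz, appears at 18 Hz.
156 Hz mod fs = 36 Hz.
36 Hz > fs/2 = 30 Hz, folds to fs − 36 Hz = 24 Hz.
108 Hz mod fs = 48 Hz.
48 Hz > fs/2 = 30 Hz, folds to fs − 48 Hz = 12 Hz.
48 Hz and 108 Hz both map to 12 Hz.

48 Hz, 108 Hz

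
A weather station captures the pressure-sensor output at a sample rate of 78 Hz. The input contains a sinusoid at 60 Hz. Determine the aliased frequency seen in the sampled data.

18 Hz

60 Hz > fs/2 = 39 Hz, folds to fs − 60 Hz = 18 Hz.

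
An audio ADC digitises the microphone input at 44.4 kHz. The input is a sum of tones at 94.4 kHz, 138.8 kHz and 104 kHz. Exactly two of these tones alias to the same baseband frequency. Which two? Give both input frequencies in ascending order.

94.4 kHz, 138.8 kHz

fs/2 = 22.2 kHz.
94.4 kHz mod fs = 5.6 kHz.
5.6 kHz ≤ fs/2 = 22.2 kHz, appears at 5.6 kHz.
138.8 kHz mod fs = 5.6 kHz.
5.6 kHz ≤ fs/2 = 22.2 kHz, appears at 5.6 kHz.
104 kHz mod fs = 15.2 kHz.
15.2 kHz ≤ fs/2 = 22.2 kHz, appears at 15.2 kHz.
94.4 kHz and 138.8 kHz both map to 5.6 kHz.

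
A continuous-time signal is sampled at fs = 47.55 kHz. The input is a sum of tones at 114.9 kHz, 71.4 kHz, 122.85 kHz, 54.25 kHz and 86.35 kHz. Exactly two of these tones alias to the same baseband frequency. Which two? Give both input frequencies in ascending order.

fs/2 = 23.775 kHz.
114.9 kHz mod fs = 19.8 kHz.
19.8 kHz ≤ fs/2 = 23.775 kHz, appears at 19.8 kHz.
71.4 kHz mod fs = 23.85 kHz.
23.85 kHz > fs/2 = 23.775 kHz, folds to fs − 23.85 kHz = 23.7 kHz.
122.85 kHz mod fs = 27.75 kHz.
27.75 kHz > fs/2 = 23.775 kHz, folds to fs − 27.75 kHz = 19.8 kHz.
54.25 kHz mod fs = 6.7 kHz.
6.7 kHz ≤ fs/2 = 23.775 kHz, appears at 6.7 kHz.
86.35 kHz mod fs = 38.8 kHz.
38.8 kHz > fs/2 = 23.775 kHz, folds to fs − 38.8 kHz = 8.75 kHz.
114.9 kHz and 122.85 kHz both map to 19.8 kHz.

114.9 kHz, 122.85 kHz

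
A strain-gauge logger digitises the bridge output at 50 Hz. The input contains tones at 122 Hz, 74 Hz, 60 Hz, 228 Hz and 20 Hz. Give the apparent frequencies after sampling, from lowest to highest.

10 Hz, 20 Hz, 22 Hz, 24 Hz

fs/2 = 25 Hz.
122 Hz mod fs = 22 Hz.
22 Hz ≤ fs/2 = 25 Hz, appears at 22 Hz.
74 Hz mod fs = 24 Hz.
24 Hz ≤ fs/2 = 25 Hz, appears at 24 Hz.
60 Hz mod fs = 10 Hz.
10 Hz ≤ fs/2 = 25 Hz, appears at 10 Hz.
228 Hz mod fs = 28 Hz.
28 Hz > fs/2 = 25 Hz, folds to fs − 28 Hz = 22 Hz.
20 Hz ≤ fs/2 = 25 Hz, passes unchanged.
Distinct values: {10 Hz, 20 Hz, 22 Hz, 24 Hz}.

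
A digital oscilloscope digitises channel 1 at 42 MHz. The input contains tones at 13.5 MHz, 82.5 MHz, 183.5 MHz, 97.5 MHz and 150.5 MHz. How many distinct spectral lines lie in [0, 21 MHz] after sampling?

fs/2 = 21 MHz.
13.5 MHz ≤ fs/2 = 21 MHz, passes unchanged.
82.5 MHz mod fs = 40.5 MHz.
40.5 MHz > fs/2 = 21 MHz, folds to fs − 40.5 MHz = 1.5 MHz.
183.5 MHz mod fs = 15.5 MHz.
15.5 MHz ≤ fs/2 = 21 MHz, appears at 15.5 MHz.
97.5 MHz mod fs = 13.5 MHz.
13.5 MHz ≤ fs/2 = 21 MHz, appears at 13.5 MHz.
150.5 MHz mod fs = 24.5 MHz.
24.5 MHz > fs/2 = 21 MHz, folds to fs − 24.5 MHz = 17.5 MHz.
Distinct values: {1.5 MHz, 13.5 MHz, 15.5 MHz, 17.5 MHz} → 4.

4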